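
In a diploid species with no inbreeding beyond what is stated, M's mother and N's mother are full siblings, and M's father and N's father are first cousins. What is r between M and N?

0.15625

Relatedness sums over independent paths through distinct common ancestors.
M and N are related in two ways: first cousins through their mothers (r = 1/8) and second cousins through their fathers (r = 1/32).
r = 1/8 + 1/32 = 0.15625.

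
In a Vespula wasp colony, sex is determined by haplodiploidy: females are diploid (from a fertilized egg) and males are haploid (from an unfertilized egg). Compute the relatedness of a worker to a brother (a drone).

Her haploid brother carries none of their father's genes and a random half of their mother's genome; that half matches the maternal half of her own genome with probability 1/2: r = 1/2 · 1/2 = 1/4.

0.25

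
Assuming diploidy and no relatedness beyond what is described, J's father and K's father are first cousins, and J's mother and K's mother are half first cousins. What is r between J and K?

0.046875

Relatedness sums over independent paths through distinct common ancestors.
J and K are related in two ways: second cousins through their fathers (r = 1/32) and half second cousins through their mothers (r = 1/64).
r = 1/32 + 1/64 = 0.046875.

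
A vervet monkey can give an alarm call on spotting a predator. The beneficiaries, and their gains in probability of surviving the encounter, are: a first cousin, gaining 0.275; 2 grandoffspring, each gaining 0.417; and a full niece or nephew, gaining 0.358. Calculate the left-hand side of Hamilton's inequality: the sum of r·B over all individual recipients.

0.332375

r to a first cousin = 0.125 (first cousins share one grandparent pair — two paths of length 4: r = 2·(1/2)^4 = 1/8).
r to a grandoffspring = 0.25 (two parent–offspring links: r = (1/2)^2 = 1/4).
r to a full niece or nephew = 0.25 (full aunt/uncle↔niece/nephew: two paths of length 3 through the shared grandparent pair: r = 2·(1/2)^3 = 1/4).
Summing one r·B term per recipient: 1·0.125·0.275 + 2·0.25·0.417 + 1·0.25·0.358 = 0.332375.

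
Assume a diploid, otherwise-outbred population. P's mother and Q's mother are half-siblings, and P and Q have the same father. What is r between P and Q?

Wright's path rule: contributions from independent ancestry routes add.
P and Q are related in two ways: half first cousins through their mothers (r = 1/16) and half-sibs through their shared father (r = 1/4).
r = 1/16 + 1/4 = 5/16 = 0.3125.

0.3125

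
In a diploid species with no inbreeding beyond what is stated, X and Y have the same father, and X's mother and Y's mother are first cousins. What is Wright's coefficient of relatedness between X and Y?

With two independent routes of shared ancestry, r is the sum of the two contributions.
X and Y are related in two ways: half-sibs through their shared father (r = 1/4) and second cousins through their mothers (r = 1/32).
r = 1/4 + 1/32 = 9/32 = 0.28125.

0.28125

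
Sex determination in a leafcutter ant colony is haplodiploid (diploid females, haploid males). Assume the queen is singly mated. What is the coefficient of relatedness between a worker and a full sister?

Haplodiploid full sisters inherit their father's entire haploid genome identically (contributing 1/2) and on average half of their mother's contribution (1/2 · 1/2 = 1/4); r = 1/2 + 1/4 = 3/4.

0.75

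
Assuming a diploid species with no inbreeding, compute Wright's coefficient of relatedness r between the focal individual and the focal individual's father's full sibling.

0.25

Each parent–offspring link contributes a factor of 1/2, and independent paths through distinct common ancestors add.
Full aunt/uncle↔niece/nephew: two paths of length 3 through the shared grandparent pair: r = 2·(1/2)^3 = 1/4.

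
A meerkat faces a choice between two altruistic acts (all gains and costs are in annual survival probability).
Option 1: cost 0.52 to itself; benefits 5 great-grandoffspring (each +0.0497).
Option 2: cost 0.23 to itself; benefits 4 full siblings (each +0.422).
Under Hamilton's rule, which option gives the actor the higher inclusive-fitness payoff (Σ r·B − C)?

Option 2

Option 1: r to a great-grandoffspring = 0.125.
Option 1: Σ r·B − C = (5·0.125·0.0497) − 0.52 = -0.4889375.
Option 2: r to a full sibling = 0.5.
Option 2: Σ r·B − C = (4·0.5·0.422) − 0.23 = 0.614.
Option 2 has the higher net inclusive-fitness payoff.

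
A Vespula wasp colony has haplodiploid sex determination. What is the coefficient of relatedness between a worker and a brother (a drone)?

Her haploid brother carries none of their father's genes and a random half of their mother's genome; that half matches the maternal half of her own genome with probability 1/2: r = 1/2 · 1/2 = 1/4.

0.25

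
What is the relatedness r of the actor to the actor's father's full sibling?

0.25

Each parent–offspring link contributes a factor of 1/2, and independent paths through distinct common ancestors add.
Full aunt/uncle↔niece/nephew: two paths of length 3 through the shared grandparent pair: r = 2·(1/2)^3 = 1/4.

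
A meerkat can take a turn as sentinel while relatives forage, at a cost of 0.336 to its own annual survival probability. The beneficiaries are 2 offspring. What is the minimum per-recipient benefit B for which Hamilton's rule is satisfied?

0.336

r to an offspring = 1/2 (one parent–offspring link: r = (1/2)^1 = 1/2).
Hamilton's rule with n recipients of equal r: n·r·B > C, so B > C/(n·r) = 0.336/(2·0.5) = 0.336.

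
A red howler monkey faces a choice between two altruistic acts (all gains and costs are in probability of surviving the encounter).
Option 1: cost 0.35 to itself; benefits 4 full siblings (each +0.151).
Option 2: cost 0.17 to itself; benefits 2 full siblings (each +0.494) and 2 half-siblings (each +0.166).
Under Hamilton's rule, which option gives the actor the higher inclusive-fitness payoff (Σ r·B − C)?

Option 1: r to a full sibling = 0.5.
Option 1: Σ r·B − C = (4·0.5·0.151) − 0.35 = -0.048.
Option 2: r to a full sibling = 0.5.
Option 2: r to a half-sibling = 0.25.
Option 2: Σ r·B − C = (2·0.5·0.494 + 2·0.25·0.166) − 0.17 = 0.407.
Option 2 has the higher net inclusive-fitness payoff.

Option 2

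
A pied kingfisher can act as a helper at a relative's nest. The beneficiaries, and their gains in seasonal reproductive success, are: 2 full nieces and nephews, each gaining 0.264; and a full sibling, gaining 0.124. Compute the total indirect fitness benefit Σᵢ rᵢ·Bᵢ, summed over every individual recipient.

0.194

r to a full niece or nephew = 0.25 (full aunt/uncle↔niece/nephew: two paths of length 3 through the shared grandparent pair: r = 2·(1/2)^3 = 1/4).
r to a full sibling = 1/2 (full sibs share both parents — two paths of length 2: r = 2·(1/2)^2 = 1/2).
Summing one r·B term per recipient: 2·0.25·0.264 + 1·0.5·0.124 = 0.194.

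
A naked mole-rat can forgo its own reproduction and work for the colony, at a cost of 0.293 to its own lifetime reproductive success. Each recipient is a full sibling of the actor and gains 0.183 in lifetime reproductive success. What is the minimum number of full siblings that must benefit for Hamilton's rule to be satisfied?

r to a full sibling = 0.5 (full sibs share both parents — two paths of length 2: r = 2·(1/2)^2 = 1/2).
Hamilton's rule: n·r·B > C  ⇒  n > C/(r·B) = 0.293/(0.5·0.183) = 3.202.
The smallest integer exceeding 3.202 is 4.

4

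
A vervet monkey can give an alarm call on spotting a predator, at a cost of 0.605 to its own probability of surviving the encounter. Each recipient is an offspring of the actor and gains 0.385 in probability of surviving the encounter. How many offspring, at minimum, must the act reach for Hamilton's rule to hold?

r to an offspring = 0.5 (one parent–offspring link: r = (1/2)^1 = 1/2).
Hamilton's rule: n·r·B > C  ⇒  n > C/(r·B) = 0.605/(0.5·0.385) = 3.143.
The smallest integer exceeding 3.143 is 4.

4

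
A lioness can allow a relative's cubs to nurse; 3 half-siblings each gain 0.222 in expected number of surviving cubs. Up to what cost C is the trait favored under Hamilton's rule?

0.1665

r to a half-sibling = 1/4 (half-sibs share one parent — one path of length 2: r = (1/2)^2 = 1/4).
Hamilton's rule: n·r·B > C, so the trait is favored while C < n·r·B = 3·0.25·0.222 = 0.1665.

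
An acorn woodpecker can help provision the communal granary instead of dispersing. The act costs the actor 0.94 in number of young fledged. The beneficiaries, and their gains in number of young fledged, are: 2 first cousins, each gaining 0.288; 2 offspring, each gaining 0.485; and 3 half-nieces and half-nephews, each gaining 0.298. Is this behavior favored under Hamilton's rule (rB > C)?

Hamilton's rule: the trait is favored when the sum of r·B over every recipient exceeds the actor's cost C.
r to a first cousin = 1/8 (first cousins share one grandparent pair — two paths of length 4: r = 2·(1/2)^4 = 1/8).
r to an offspring = 0.5 (one parent–offspring link: r = (1/2)^1 = 1/2).
r to a half-niece or half-nephew = 1/8 (half-aunt/uncle↔niece/nephew: one path of length 3: r = (1/2)^3 = 1/8).
Summing one r·B term per recipient: 2·0.125·0.288 + 2·0.5·0.485 + 3·0.125·0.298 = 0.66875.
0.66875 < 0.94: the indirect benefit is less than the cost.

No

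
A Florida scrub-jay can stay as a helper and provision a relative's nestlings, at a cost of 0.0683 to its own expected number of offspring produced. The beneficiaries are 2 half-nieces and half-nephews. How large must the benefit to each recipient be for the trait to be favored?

r to a half-niece or half-nephew = 1/8 (half-aunt/uncle↔niece/nephew: one path of length 3: r = (1/2)^3 = 1/8).
Hamilton's rule with n recipients of equal r: n·r·B > C, so B > C/(n·r) = 0.0683/(2·0.125) = 0.2732.

0.2732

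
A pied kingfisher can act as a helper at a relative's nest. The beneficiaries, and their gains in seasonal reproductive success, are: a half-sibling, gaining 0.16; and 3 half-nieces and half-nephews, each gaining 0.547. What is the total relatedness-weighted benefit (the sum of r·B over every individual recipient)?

0.245125

r to a half-sibling = 0.25 (half-sibs share one parent — one path of length 2: r = (1/2)^2 = 1/4).
r to a half-niece or half-nephew = 1/8 (half-aunt/uncle↔niece/nephew: one path of length 3: r = (1/2)^3 = 1/8).
Summing one r·B term per recipient: 1·0.25·0.16 + 3·0.125·0.547 = 0.245125.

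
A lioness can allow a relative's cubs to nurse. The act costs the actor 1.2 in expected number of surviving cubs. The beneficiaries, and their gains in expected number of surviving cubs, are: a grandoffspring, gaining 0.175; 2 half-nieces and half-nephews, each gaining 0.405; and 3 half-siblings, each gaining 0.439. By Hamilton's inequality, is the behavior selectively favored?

No

Hamilton's rule: the trait is favored when the sum of r·B over every recipient exceeds the actor's cost C.
r to a grandoffspring = 1/4 (two parent–offspring links: r = (1/2)^2 = 1/4).
r to a half-niece or half-nephew = 0.125 (half-aunt/uncle↔niece/nephew: one path of length 3: r = (1/2)^3 = 1/8).
r to a half-sibling = 0.25 (half-sibs share one parent — one path of length 2: r = (1/2)^2 = 1/4).
Summing one r·B term per recipient: 1·0.25·0.175 + 2·0.125·0.405 + 3·0.25·0.439 = 0.47425.
0.47425 < 1.2: the indirect benefit is less than the cost.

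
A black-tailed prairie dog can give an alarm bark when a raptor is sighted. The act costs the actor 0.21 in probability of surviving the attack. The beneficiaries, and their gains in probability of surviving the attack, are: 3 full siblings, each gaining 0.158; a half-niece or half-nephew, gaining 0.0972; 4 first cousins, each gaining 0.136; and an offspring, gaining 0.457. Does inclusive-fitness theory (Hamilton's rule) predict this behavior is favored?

Hamilton's rule: the trait is favored when the sum of r·B over every recipient exceeds the actor's cost C.
r to a full sibling = 1/2 (full sibs share both parents — two paths of length 2: r = 2·(1/2)^2 = 1/2).
r to a half-niece or half-nephew = 1/8 (half-aunt/uncle↔niece/nephew: one path of length 3: r = (1/2)^3 = 1/8).
r to a first cousin = 0.125 (first cousins share one grandparent pair — two paths of length 4: r = 2·(1/2)^4 = 1/8).
r to an offspring = 0.5 (one parent–offspring link: r = (1/2)^1 = 1/2).
Summing one r·B term per recipient: 3·0.5·0.158 + 1·0.125·0.0972 + 4·0.125·0.136 + 1·0.5·0.457 = 0.54565.
0.54565 > 0.21: the indirect benefit exceeds the cost.

Yes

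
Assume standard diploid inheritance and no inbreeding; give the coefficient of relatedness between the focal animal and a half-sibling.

Half-sibs share one parent — one path of length 2: r = (1/2)^2 = 1/4.

0.25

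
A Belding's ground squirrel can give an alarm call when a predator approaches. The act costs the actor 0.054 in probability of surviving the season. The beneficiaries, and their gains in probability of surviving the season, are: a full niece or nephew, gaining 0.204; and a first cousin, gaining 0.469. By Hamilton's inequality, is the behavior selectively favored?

Yes

Hamilton's rule: the trait is favored when the sum of r·B over every recipient exceeds the actor's cost C.
r to a full niece or nephew = 1/4 (full aunt/uncle↔niece/nephew: two paths of length 3 through the shared grandparent pair: r = 2·(1/2)^3 = 1/4).
r to a first cousin = 1/8 (first cousins share one grandparent pair — two paths of length 4: r = 2·(1/2)^4 = 1/8).
Summing one r·B term per recipient: 1·0.25·0.204 + 1·0.125·0.469 = 0.109625.
0.109625 > 0.054: the indirect benefit exceeds the cost.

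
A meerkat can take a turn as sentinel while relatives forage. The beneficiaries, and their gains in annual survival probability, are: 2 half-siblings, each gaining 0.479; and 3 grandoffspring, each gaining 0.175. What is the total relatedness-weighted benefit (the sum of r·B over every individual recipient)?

r to a half-sibling = 1/4 (half-sibs share one parent — one path of length 2: r = (1/2)^2 = 1/4).
r to a grandoffspring = 0.25 (two parent–offspring links: r = (1/2)^2 = 1/4).
Summing one r·B term per recipient: 2·0.25·0.479 + 3·0.25·0.175 = 0.37075.

0.37075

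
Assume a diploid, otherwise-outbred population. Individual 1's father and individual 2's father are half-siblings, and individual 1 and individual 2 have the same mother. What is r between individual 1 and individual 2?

0.3125

Relatedness sums over independent paths through distinct common ancestors.
Individual 1 and individual 2 are related in two ways: half first cousins through their fathers (r = 1/16) and half-sibs through their shared mother (r = 1/4).
r = 1/16 + 1/4 = 0.3125.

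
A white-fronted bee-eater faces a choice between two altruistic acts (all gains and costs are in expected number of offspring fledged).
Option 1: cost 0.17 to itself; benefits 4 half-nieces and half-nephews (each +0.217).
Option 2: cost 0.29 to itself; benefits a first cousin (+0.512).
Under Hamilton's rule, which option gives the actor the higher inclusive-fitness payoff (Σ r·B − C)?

Option 1

Option 1: r to a half-niece or half-nephew = 0.125.
Option 1: Σ r·B − C = (4·0.125·0.217) − 0.17 = -0.0615.
Option 2: r to a first cousin = 0.125.
Option 2: Σ r·B − C = (1·0.125·0.512) − 0.29 = -0.226.
Option 1 has the higher net inclusive-fitness payoff.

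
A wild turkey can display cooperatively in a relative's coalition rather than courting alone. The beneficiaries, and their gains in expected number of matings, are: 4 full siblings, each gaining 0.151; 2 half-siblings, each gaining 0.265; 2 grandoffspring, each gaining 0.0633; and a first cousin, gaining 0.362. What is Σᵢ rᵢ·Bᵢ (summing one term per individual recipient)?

0.5114

r to a full sibling = 1/2 (full sibs share both parents — two paths of length 2: r = 2·(1/2)^2 = 1/2).
r to a half-sibling = 1/4 (half-sibs share one parent — one path of length 2: r = (1/2)^2 = 1/4).
r to a grandoffspring = 1/4 (two parent–offspring links: r = (1/2)^2 = 1/4).
r to a first cousin = 0.125 (first cousins share one grandparent pair — two paths of length 4: r = 2·(1/2)^4 = 1/8).
Summing one r·B term per recipient: 4·0.5·0.151 + 2·0.25·0.265 + 2·0.25·0.0633 + 1·0.125·0.362 = 0.5114.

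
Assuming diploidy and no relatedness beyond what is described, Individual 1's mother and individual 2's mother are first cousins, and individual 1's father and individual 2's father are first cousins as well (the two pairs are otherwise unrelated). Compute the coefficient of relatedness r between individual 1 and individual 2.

0.0625

Independent pedigree routes through distinct common ancestors add.
Individual 1 and individual 2 are related in two ways: second cousins through their mothers (r = 1/32) and second cousins through their fathers (r = 1/32).
r = 1/32 + 1/32 = 0.0625.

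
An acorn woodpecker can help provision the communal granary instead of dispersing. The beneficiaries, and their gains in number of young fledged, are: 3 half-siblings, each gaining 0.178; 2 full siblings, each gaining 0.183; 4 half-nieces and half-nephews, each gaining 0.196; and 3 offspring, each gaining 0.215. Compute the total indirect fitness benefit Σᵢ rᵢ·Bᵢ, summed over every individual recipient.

0.737

r to a half-sibling = 0.25 (half-sibs share one parent — one path of length 2: r = (1/2)^2 = 1/4).
r to a full sibling = 1/2 (full sibs share both parents — two paths of length 2: r = 2·(1/2)^2 = 1/2).
r to a half-niece or half-nephew = 1/8 (half-aunt/uncle↔niece/nephew: one path of length 3: r = (1/2)^3 = 1/8).
r to an offspring = 0.5 (one parent–offspring link: r = (1/2)^1 = 1/2).
Summing one r·B term per recipient: 3·0.25·0.178 + 2·0.5·0.183 + 4·0.125·0.196 + 3·0.5·0.215 = 0.737.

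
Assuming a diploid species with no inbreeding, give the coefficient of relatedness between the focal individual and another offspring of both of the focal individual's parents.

0.5

Each parent–offspring link contributes a factor of 1/2, and independent paths through distinct common ancestors add.
Full sibs share both parents — two paths of length 2: r = 2·(1/2)^2 = 1/2.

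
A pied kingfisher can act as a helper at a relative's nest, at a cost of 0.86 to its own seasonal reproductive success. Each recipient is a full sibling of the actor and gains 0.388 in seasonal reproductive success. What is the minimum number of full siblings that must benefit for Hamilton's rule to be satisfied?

5

r to a full sibling = 1/2 (full sibs share both parents — two paths of length 2: r = 2·(1/2)^2 = 1/2).
Hamilton's rule: n·r·B > C  ⇒  n > C/(r·B) = 0.86/(0.5·0.388) = 4.433.
The smallest integer exceeding 4.433 is 5.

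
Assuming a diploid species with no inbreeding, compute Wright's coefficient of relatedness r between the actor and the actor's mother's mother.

0.25

Each parent–offspring link contributes a factor of 1/2, and independent paths through distinct common ancestors add.
Two parent–offspring links: r = (1/2)^2 = 1/4.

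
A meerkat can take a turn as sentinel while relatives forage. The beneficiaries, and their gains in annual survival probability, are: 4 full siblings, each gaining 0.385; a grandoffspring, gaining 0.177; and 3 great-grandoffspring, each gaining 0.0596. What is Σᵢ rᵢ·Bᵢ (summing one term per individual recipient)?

0.8366

r to a full sibling = 0.5 (full sibs share both parents — two paths of length 2: r = 2·(1/2)^2 = 1/2).
r to a grandoffspring = 1/4 (two parent–offspring links: r = (1/2)^2 = 1/4).
r to a great-grandoffspring = 0.125 (three parent–offspring links: r = (1/2)^3 = 1/8).
Summing one r·B term per recipient: 4·0.5·0.385 + 1·0.25·0.177 + 3·0.125·0.0596 = 0.8366.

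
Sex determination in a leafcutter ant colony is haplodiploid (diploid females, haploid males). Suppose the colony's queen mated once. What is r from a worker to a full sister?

Haplodiploid full sisters inherit their father's entire haploid genome identically (contributing 1/2) and on average half of their mother's contribution (1/2 · 1/2 = 1/4); r = 1/2 + 1/4 = 3/4.

0.75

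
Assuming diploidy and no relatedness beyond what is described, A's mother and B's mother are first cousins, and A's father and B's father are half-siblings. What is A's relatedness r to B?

0.09375

Independent pedigree routes through distinct common ancestors add.
A and B are related in two ways: second cousins through their mothers (r = 1/32) and half first cousins through their fathers (r = 1/16).
r = 1/32 + 1/16 = 3/32 = 0.09375.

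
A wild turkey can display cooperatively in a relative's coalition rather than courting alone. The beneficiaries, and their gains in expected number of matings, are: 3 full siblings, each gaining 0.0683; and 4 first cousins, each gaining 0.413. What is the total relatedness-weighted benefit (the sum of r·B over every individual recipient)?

r to a full sibling = 0.5 (full sibs share both parents — two paths of length 2: r = 2·(1/2)^2 = 1/2).
r to a first cousin = 1/8 (first cousins share one grandparent pair — two paths of length 4: r = 2·(1/2)^4 = 1/8).
Summing one r·B term per recipient: 3·0.5·0.0683 + 4·0.125·0.413 = 0.30895.

0.30895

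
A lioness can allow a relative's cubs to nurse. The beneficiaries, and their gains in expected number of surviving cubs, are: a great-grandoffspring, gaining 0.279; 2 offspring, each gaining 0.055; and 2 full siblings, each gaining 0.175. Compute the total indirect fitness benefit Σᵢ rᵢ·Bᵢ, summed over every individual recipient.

0.264875

r to a great-grandoffspring = 1/8 (three parent–offspring links: r = (1/2)^3 = 1/8).
r to an offspring = 0.5 (one parent–offspring link: r = (1/2)^1 = 1/2).
r to a full sibling = 1/2 (full sibs share both parents — two paths of length 2: r = 2·(1/2)^2 = 1/2).
Summing one r·B term per recipient: 1·0.125·0.279 + 2·0.5·0.055 + 2·0.5·0.175 = 0.264875.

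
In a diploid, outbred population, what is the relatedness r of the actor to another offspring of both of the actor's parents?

0.5

Each parent–offspring link contributes a factor of 1/2, and independent paths through distinct common ancestors add.
Full sibs share both parents — two paths of length 2: r = 2·(1/2)^2 = 1/2.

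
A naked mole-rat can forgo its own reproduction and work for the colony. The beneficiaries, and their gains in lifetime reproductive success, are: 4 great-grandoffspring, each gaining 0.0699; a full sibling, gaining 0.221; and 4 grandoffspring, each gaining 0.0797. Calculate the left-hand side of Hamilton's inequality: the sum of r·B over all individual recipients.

0.22515

r to a great-grandoffspring = 1/8 (three parent–offspring links: r = (1/2)^3 = 1/8).
r to a full sibling = 1/2 (full sibs share both parents — two paths of length 2: r = 2·(1/2)^2 = 1/2).
r to a grandoffspring = 0.25 (two parent–offspring links: r = (1/2)^2 = 1/4).
Summing one r·B term per recipient: 4·0.125·0.0699 + 1·0.5·0.221 + 4·0.25·0.0797 = 0.22515.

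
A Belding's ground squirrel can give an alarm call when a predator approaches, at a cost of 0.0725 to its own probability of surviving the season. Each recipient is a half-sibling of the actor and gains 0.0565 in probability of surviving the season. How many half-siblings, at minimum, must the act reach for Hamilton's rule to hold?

r to a half-sibling = 1/4 (half-sibs share one parent — one path of length 2: r = (1/2)^2 = 1/4).
Hamilton's rule: n·r·B > C  ⇒  n > C/(r·B) = 0.0725/(0.25·0.0565) = 5.133.
The smallest integer exceeding 5.133 is 6.

6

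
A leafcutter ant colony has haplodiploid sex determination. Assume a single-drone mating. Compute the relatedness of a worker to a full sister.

Haplodiploid full sisters inherit their father's entire haploid genome identically (contributing 1/2) and on average half of their mother's contribution (1/2 · 1/2 = 1/4); r = 1/2 + 1/4 = 3/4.

0.75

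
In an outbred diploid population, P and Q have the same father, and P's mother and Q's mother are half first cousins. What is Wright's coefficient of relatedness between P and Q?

0.265625

With two independent routes of shared ancestry, r is the sum of the two contributions.
P and Q are related in two ways: half-sibs through their shared father (r = 1/4) and half second cousins through their mothers (r = 1/64).
r = 1/4 + 1/64 = 0.265625.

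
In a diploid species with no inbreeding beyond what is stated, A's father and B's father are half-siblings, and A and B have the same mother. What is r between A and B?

With two independent routes of shared ancestry, r is the sum of the two contributions.
A and B are related in two ways: half first cousins through their fathers (r = 1/16) and half-sibs through their shared mother (r = 1/4).
r = 1/16 + 1/4 = 5/16 = 0.3125.

0.3125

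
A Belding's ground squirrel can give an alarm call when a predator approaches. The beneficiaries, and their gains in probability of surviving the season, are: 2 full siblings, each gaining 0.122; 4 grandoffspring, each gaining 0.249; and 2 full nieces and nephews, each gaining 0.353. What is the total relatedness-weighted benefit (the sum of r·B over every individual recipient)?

r to a full sibling = 0.5 (full sibs share both parents — two paths of length 2: r = 2·(1/2)^2 = 1/2).
r to a grandoffspring = 0.25 (two parent–offspring links: r = (1/2)^2 = 1/4).
r to a full niece or nephew = 0.25 (full aunt/uncle↔niece/nephew: two paths of length 3 through the shared grandparent pair: r = 2·(1/2)^3 = 1/4).
Summing one r·B term per recipient: 2·0.5·0.122 + 4·0.25·0.249 + 2·0.25·0.353 = 0.5475.

0.5475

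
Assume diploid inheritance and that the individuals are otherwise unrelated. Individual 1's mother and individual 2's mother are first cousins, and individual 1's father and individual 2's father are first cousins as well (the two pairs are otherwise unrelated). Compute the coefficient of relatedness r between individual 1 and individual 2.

0.0625

Independent pedigree routes through distinct common ancestors add.
Individual 1 and individual 2 are related in two ways: second cousins through their mothers (r = 1/32) and second cousins through their fathers (r = 1/32).
r = 1/32 + 1/32 = 1/16 = 0.0625.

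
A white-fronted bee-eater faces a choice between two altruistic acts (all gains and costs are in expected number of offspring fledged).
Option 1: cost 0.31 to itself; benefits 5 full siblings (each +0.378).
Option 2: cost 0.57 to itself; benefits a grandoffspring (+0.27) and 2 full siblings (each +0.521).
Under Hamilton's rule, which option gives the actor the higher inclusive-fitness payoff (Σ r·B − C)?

Option 1: r to a full sibling = 0.5.
Option 1: Σ r·B − C = (5·0.5·0.378) − 0.31 = 0.635.
Option 2: r to a grandoffspring = 0.25.
Option 2: r to a full sibling = 0.5.
Option 2: Σ r·B − C = (1·0.25·0.27 + 2·0.5·0.521) − 0.57 = 0.0185.
Option 1 has the higher net inclusive-fitness payoff.

Option 1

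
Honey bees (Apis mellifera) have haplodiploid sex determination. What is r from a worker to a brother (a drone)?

0.25

Her haploid brother carries none of their father's genes and a random half of their mother's genome; that half matches the maternal half of her own genome with probability 1/2: r = 1/2 · 1/2 = 1/4.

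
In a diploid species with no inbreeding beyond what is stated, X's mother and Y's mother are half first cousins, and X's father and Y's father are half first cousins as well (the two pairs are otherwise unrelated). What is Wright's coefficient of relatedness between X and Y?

0.03125

Wright's path rule: contributions from independent ancestry routes add.
X and Y are related in two ways: half second cousins through their mothers (r = 1/64) and half second cousins through their fathers (r = 1/64).
r = 1/64 + 1/64 = 1/32 = 0.03125.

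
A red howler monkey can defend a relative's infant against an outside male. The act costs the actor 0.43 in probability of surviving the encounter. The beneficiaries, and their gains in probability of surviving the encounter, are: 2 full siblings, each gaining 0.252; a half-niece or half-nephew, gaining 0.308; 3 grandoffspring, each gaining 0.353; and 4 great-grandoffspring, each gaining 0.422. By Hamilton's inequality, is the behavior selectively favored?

Hamilton's rule: the trait is favored when the sum of r·B over every recipient exceeds the actor's cost C.
r to a full sibling = 0.5 (full sibs share both parents — two paths of length 2: r = 2·(1/2)^2 = 1/2).
r to a half-niece or half-nephew = 0.125 (half-aunt/uncle↔niece/nephew: one path of length 3: r = (1/2)^3 = 1/8).
r to a grandoffspring = 0.25 (two parent–offspring links: r = (1/2)^2 = 1/4).
r to a great-grandoffspring = 0.125 (three parent–offspring links: r = (1/2)^3 = 1/8).
Summing one r·B term per recipient: 2·0.5·0.252 + 1·0.125·0.308 + 3·0.25·0.353 + 4·0.125·0.422 = 0.76625.
0.76625 > 0.43: the indirect benefit exceeds the cost.

Yes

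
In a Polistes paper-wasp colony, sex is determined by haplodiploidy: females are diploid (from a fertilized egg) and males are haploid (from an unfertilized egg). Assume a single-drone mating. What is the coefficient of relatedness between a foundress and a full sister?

Haplodiploid full sisters inherit their father's entire haploid genome identically (contributing 1/2) and on average half of their mother's contribution (1/2 · 1/2 = 1/4); r = 1/2 + 1/4 = 3/4.

0.75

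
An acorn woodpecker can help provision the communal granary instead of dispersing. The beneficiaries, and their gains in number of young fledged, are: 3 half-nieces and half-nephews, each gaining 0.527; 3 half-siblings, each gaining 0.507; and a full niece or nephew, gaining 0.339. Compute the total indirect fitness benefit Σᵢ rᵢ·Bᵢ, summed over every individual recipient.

r to a half-niece or half-nephew = 0.125 (half-aunt/uncle↔niece/nephew: one path of length 3: r = (1/2)^3 = 1/8).
r to a half-sibling = 0.25 (half-sibs share one parent — one path of length 2: r = (1/2)^2 = 1/4).
r to a full niece or nephew = 0.25 (full aunt/uncle↔niece/nephew: two paths of length 3 through the shared grandparent pair: r = 2·(1/2)^3 = 1/4).
Summing one r·B term per recipient: 3·0.125·0.527 + 3·0.25·0.507 + 1·0.25·0.339 = 0.662625.

0.662625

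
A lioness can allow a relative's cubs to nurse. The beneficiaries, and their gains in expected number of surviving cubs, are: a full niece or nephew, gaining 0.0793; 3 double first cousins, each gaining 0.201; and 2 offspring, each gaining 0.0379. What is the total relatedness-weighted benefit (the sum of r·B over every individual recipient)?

0.208475

r to a full niece or nephew = 1/4 (full aunt/uncle↔niece/nephew: two paths of length 3 through the shared grandparent pair: r = 2·(1/2)^3 = 1/4).
r to a double first cousin = 1/4 (double first cousins share both grandparent pairs — four paths of length 4: r = 4·(1/2)^4 = 1/4).
r to an offspring = 0.5 (one parent–offspring link: r = (1/2)^1 = 1/2).
Summing one r·B term per recipient: 1·0.25·0.0793 + 3·0.25·0.201 + 2·0.5·0.0379 = 0.208475.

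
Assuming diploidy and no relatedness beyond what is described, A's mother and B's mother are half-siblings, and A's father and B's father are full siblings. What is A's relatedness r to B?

Relatedness sums over independent paths through distinct common ancestors.
A and B are related in two ways: half first cousins through their mothers (r = 1/16) and first cousins through their fathers (r = 1/8).
r = 1/16 + 1/8 = 3/16 = 0.1875.

0.1875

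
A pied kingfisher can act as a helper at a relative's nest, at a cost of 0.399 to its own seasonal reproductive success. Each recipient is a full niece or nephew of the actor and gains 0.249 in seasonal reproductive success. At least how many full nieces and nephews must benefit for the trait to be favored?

r to a full niece or nephew = 1/4 (full aunt/uncle↔niece/nephew: two paths of length 3 through the shared grandparent pair: r = 2·(1/2)^3 = 1/4).
Hamilton's rule: n·r·B > C  ⇒  n > C/(r·B) = 0.399/(0.25·0.249) = 6.41.
The smallest integer exceeding 6.41 is 7.

7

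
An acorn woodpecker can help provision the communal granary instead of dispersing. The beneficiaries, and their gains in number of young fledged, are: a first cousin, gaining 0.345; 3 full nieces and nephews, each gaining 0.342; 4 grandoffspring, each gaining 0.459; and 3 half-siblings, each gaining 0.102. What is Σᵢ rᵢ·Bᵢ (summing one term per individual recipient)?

0.835125

r to a first cousin = 1/8 (first cousins share one grandparent pair — two paths of length 4: r = 2·(1/2)^4 = 1/8).
r to a full niece or nephew = 1/4 (full aunt/uncle↔niece/nephew: two paths of length 3 through the shared grandparent pair: r = 2·(1/2)^3 = 1/4).
r to a grandoffspring = 0.25 (two parent–offspring links: r = (1/2)^2 = 1/4).
r to a half-sibling = 1/4 (half-sibs share one parent — one path of length 2: r = (1/2)^2 = 1/4).
Summing one r·B term per recipient: 1·0.125·0.345 + 3·0.25·0.342 + 4·0.25·0.459 + 3·0.25·0.102 = 0.835125.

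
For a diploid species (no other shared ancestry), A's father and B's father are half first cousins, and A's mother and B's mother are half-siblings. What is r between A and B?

Independent pedigree routes through distinct common ancestors add.
A and B are related in two ways: half second cousins through their fathers (r = 1/64) and half first cousins through their mothers (r = 1/16).
r = 1/64 + 1/16 = 5/64 = 0.078125.

0.078125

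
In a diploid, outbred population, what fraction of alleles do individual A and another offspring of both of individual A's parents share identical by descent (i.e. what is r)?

0.5

Each parent–offspring link contributes a factor of 1/2, and independent paths through distinct common ancestors add.
Full sibs share both parents — two paths of length 2: r = 2·(1/2)^2 = 1/2.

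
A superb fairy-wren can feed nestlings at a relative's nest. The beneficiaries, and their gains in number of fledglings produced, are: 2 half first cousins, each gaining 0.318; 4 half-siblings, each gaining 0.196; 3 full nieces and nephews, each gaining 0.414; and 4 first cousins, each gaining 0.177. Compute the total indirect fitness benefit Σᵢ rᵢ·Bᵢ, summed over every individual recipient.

r to a half first cousin = 0.0625 (half first cousins share one grandparent — one path of length 4: r = (1/2)^4 = 1/16).
r to a half-sibling = 1/4 (half-sibs share one parent — one path of length 2: r = (1/2)^2 = 1/4).
r to a full niece or nephew = 0.25 (full aunt/uncle↔niece/nephew: two paths of length 3 through the shared grandparent pair: r = 2·(1/2)^3 = 1/4).
r to a first cousin = 1/8 (first cousins share one grandparent pair — two paths of length 4: r = 2·(1/2)^4 = 1/8).
Summing one r·B term per recipient: 2·0.0625·0.318 + 4·0.25·0.196 + 3·0.25·0.414 + 4·0.125·0.177 = 0.63475.

0.63475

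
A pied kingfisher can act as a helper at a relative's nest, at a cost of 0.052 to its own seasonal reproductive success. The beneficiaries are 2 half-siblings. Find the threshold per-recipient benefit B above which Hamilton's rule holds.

0.104

r to a half-sibling = 0.25 (half-sibs share one parent — one path of length 2: r = (1/2)^2 = 1/4).
Hamilton's rule with n recipients of equal r: n·r·B > C, so B > C/(n·r) = 0.052/(2·0.25) = 0.104.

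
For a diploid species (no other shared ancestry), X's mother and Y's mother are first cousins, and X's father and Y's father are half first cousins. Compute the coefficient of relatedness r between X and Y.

0.046875

Relatedness sums over independent paths through distinct common ancestors.
X and Y are related in two ways: second cousins through their mothers (r = 1/32) and half second cousins through their fathers (r = 1/64).
r = 1/32 + 1/64 = 3/64 = 0.046875.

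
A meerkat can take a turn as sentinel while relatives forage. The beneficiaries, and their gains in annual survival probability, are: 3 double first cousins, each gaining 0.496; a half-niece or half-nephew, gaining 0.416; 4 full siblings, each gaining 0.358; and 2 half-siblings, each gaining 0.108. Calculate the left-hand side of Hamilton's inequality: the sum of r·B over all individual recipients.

r to a double first cousin = 0.25 (double first cousins share both grandparent pairs — four paths of length 4: r = 4·(1/2)^4 = 1/4).
r to a half-niece or half-nephew = 0.125 (half-aunt/uncle↔niece/nephew: one path of length 3: r = (1/2)^3 = 1/8).
r to a full sibling = 1/2 (full sibs share both parents — two paths of length 2: r = 2·(1/2)^2 = 1/2).
r to a half-sibling = 0.25 (half-sibs share one parent — one path of length 2: r = (1/2)^2 = 1/4).
Summing one r·B term per recipient: 3·0.25·0.496 + 1·0.125·0.416 + 4·0.5·0.358 + 2·0.25·0.108 = 1.194.

1.194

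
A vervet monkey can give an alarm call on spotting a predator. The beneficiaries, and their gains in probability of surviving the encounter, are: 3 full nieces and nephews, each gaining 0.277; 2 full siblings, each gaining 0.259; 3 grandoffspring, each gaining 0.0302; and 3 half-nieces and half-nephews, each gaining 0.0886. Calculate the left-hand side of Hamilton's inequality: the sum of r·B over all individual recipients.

r to a full niece or nephew = 0.25 (full aunt/uncle↔niece/nephew: two paths of length 3 through the shared grandparent pair: r = 2·(1/2)^3 = 1/4).
r to a full sibling = 1/2 (full sibs share both parents — two paths of length 2: r = 2·(1/2)^2 = 1/2).
r to a grandoffspring = 1/4 (two parent–offspring links: r = (1/2)^2 = 1/4).
r to a half-niece or half-nephew = 0.125 (half-aunt/uncle↔niece/nephew: one path of length 3: r = (1/2)^3 = 1/8).
Summing one r·B term per recipient: 3·0.25·0.277 + 2·0.5·0.259 + 3·0.25·0.0302 + 3·0.125·0.0886 = 0.522625.

0.522625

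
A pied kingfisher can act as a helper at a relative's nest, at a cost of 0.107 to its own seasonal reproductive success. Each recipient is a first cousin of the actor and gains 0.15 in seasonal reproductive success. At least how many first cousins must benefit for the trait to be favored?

r to a first cousin = 0.125 (first cousins share one grandparent pair — two paths of length 4: r = 2·(1/2)^4 = 1/8).
Hamilton's rule: n·r·B > C  ⇒  n > C/(r·B) = 0.107/(0.125·0.15) = 5.707.
The smallest integer exceeding 5.707 is 6.

6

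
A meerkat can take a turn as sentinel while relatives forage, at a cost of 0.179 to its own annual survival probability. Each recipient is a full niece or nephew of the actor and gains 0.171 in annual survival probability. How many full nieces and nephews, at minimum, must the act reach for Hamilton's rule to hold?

r to a full niece or nephew = 1/4 (full aunt/uncle↔niece/nephew: two paths of length 3 through the shared grandparent pair: r = 2·(1/2)^3 = 1/4).
Hamilton's rule: n·r·B > C  ⇒  n > C/(r·B) = 0.179/(0.25·0.171) = 4.187.
The smallest integer exceeding 4.187 is 5.

5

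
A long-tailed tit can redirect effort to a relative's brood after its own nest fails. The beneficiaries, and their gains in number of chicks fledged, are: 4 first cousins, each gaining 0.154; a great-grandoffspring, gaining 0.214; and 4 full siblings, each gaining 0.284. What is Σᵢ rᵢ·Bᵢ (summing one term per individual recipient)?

r to a first cousin = 0.125 (first cousins share one grandparent pair — two paths of length 4: r = 2·(1/2)^4 = 1/8).
r to a great-grandoffspring = 0.125 (three parent–offspring links: r = (1/2)^3 = 1/8).
r to a full sibling = 1/2 (full sibs share both parents — two paths of length 2: r = 2·(1/2)^2 = 1/2).
Summing one r·B term per recipient: 4·0.125·0.154 + 1·0.125·0.214 + 4·0.5·0.284 = 0.67175.

0.67175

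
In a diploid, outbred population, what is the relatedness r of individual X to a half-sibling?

0.25

Half-sibs share one parent — one path of length 2: r = (1/2)^2 = 1/4.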